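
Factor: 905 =5^1*181^1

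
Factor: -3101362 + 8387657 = 5286295 = 5^1*7^1*73^1*2069^1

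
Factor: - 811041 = - 3^1*7^1 * 11^1 * 3511^1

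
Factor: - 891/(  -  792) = 9/8 = 2^( - 3)*3^2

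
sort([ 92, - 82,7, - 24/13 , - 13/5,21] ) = [ - 82 , - 13/5, - 24/13,7, 21,92]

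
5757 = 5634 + 123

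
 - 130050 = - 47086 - 82964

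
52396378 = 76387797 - 23991419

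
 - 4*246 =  - 984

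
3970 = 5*794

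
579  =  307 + 272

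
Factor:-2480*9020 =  - 22369600 = - 2^6*5^2*11^1*31^1 * 41^1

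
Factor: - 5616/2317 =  - 2^4*3^3*7^( - 1)*13^1*331^( - 1 ) 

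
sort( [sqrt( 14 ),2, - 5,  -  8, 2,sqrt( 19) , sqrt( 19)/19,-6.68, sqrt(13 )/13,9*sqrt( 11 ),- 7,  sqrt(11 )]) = [ - 8,-7,-6.68, - 5, sqrt( 19)/19, sqrt( 13)/13, 2, 2,sqrt( 11 ),  sqrt(14), sqrt( 19 ),9*sqrt( 11 ) ] 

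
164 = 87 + 77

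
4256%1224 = 584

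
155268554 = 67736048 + 87532506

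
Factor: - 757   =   - 757^1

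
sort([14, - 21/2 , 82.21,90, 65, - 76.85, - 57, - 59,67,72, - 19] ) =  [ - 76.85, - 59, - 57, - 19, - 21/2,14, 65, 67,  72,82.21, 90 ]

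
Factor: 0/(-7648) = 0^1 = 0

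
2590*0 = 0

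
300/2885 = 60/577= 0.10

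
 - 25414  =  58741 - 84155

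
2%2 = 0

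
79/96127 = 79/96127 = 0.00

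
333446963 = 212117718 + 121329245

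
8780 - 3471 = 5309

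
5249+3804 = 9053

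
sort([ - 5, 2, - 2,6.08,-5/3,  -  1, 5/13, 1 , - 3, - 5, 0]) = [ - 5, - 5, - 3, - 2, - 5/3, - 1,0, 5/13, 1 , 2, 6.08 ] 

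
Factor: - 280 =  - 2^3* 5^1*7^1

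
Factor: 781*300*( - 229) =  - 53654700 = - 2^2*3^1*5^2 * 11^1*71^1*229^1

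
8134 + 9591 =17725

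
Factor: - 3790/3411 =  - 10/9=- 2^1*3^ ( - 2 ) * 5^1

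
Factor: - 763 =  - 7^1*109^1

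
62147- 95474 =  - 33327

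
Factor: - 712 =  - 2^3 * 89^1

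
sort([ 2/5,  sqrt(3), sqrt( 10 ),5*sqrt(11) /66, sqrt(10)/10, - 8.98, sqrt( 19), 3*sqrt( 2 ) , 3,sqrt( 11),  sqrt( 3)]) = [ - 8.98,  5*sqrt(11) /66  ,  sqrt( 10) /10, 2/5,  sqrt( 3 ),sqrt( 3), 3 , sqrt(10),sqrt( 11), 3*sqrt(2),  sqrt ( 19)]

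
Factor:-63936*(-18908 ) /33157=2^8*3^3  *29^1*37^1 *71^( - 1) * 163^1 * 467^(  -  1 ) = 1208901888/33157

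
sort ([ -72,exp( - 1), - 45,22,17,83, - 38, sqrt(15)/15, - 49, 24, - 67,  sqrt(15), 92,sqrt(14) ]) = [ - 72,-67,-49,  -  45,  -  38, sqrt(15 ) /15,exp(-1),sqrt(14 ) , sqrt(15 ),17  ,  22, 24,83, 92]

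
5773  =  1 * 5773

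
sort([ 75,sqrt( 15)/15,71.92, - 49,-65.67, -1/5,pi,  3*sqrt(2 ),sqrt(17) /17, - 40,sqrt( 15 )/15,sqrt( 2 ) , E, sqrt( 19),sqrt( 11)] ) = [ - 65.67 , - 49, - 40,-1/5,sqrt( 17)/17,sqrt(15)/15, sqrt( 15 ) /15,sqrt( 2),E , pi,sqrt( 11),3*sqrt( 2),sqrt(19 ),71.92,  75]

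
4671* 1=4671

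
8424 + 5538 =13962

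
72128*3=216384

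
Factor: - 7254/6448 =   -  2^( - 3 )*3^2 = - 9/8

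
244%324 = 244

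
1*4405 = 4405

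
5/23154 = 5/23154 = 0.00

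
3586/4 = 896 + 1/2 = 896.50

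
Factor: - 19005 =-3^1*5^1*7^1*181^1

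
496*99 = 49104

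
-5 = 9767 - 9772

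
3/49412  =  3/49412=0.00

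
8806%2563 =1117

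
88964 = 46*1934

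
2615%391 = 269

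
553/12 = 553/12=46.08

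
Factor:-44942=-2^1*23^1  *977^1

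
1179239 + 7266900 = 8446139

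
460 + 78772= 79232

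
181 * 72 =13032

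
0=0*8464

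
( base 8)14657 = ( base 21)ej2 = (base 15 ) 1E35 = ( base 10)6575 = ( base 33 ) 618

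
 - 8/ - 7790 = 4/3895 = 0.00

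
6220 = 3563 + 2657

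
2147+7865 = 10012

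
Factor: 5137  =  11^1* 467^1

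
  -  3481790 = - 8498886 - - 5017096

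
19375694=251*77194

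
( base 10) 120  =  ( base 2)1111000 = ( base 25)4k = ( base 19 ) 66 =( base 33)3l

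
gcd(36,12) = 12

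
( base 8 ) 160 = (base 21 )57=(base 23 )4k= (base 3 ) 11011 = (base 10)112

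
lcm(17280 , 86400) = 86400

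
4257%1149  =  810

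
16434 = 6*2739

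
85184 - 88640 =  - 3456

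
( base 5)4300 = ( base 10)575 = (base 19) 1B5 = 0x23F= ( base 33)he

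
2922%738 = 708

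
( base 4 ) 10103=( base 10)275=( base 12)1AB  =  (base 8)423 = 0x113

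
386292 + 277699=663991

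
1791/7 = 1791/7 = 255.86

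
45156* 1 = 45156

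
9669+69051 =78720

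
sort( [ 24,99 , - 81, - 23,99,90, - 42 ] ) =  [- 81,  -  42, -23, 24,  90, 99,99 ]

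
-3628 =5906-9534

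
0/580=0  =  0.00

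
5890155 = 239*24645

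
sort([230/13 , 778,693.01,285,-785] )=[ - 785, 230/13, 285 , 693.01, 778]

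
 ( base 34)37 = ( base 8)155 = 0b1101101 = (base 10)109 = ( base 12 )91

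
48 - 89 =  - 41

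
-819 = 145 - 964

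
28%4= 0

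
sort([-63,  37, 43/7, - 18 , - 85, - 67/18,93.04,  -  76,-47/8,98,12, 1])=[ - 85, - 76,  -  63, - 18,-47/8, - 67/18, 1, 43/7, 12, 37, 93.04,98] 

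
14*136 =1904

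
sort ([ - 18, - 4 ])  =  [-18, - 4 ] 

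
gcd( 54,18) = 18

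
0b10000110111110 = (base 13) 3C16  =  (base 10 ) 8638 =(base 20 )11bi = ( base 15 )285d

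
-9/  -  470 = 9/470 = 0.02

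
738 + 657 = 1395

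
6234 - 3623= 2611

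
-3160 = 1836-4996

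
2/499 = 2/499 = 0.00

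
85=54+31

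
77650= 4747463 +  - 4669813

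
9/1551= 3/517 = 0.01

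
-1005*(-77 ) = 77385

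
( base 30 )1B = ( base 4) 221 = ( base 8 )51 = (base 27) 1e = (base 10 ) 41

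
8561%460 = 281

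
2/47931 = 2/47931 = 0.00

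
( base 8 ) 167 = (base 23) 54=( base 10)119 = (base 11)a9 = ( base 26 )4f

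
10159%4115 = 1929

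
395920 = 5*79184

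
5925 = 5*1185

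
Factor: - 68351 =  - 68351^1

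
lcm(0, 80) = 0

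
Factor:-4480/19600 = - 2^3*5^( - 1)*7^( - 1) = -8/35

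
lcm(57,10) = 570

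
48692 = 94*518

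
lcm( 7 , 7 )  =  7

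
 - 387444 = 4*(  -  96861) 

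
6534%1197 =549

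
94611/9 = 10512 + 1/3  =  10512.33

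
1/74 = 1/74 = 0.01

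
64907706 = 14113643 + 50794063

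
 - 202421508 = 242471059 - 444892567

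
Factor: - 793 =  - 13^1 * 61^1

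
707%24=11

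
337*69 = 23253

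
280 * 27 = 7560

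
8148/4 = 2037 = 2037.00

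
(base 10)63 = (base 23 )2H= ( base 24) 2F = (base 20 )33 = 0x3F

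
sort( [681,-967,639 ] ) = [ - 967, 639,  681]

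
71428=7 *10204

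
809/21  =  38 + 11/21  =  38.52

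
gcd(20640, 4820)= 20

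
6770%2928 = 914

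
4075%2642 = 1433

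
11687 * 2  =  23374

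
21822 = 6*3637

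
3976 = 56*71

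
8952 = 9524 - 572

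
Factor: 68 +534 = 602 = 2^1*7^1* 43^1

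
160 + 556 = 716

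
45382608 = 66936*678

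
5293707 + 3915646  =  9209353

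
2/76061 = 2/76061 = 0.00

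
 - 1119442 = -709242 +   -  410200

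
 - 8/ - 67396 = 2/16849 = 0.00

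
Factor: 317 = 317^1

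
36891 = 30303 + 6588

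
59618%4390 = 2548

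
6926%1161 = 1121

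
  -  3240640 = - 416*7790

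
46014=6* 7669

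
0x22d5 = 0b10001011010101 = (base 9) 13207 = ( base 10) 8917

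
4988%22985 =4988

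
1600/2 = 800 =800.00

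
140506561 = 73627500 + 66879061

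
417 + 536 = 953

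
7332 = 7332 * 1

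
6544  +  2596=9140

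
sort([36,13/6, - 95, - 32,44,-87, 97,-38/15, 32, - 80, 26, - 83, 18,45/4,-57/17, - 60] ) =[ - 95, - 87, - 83, - 80, - 60, - 32,-57/17 , - 38/15,  13/6,45/4,18,26, 32,  36,44,97 ] 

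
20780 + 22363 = 43143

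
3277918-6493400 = -3215482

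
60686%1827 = 395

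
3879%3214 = 665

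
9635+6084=15719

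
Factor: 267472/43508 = 916/149 = 2^2*149^( - 1 )*229^1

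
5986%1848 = 442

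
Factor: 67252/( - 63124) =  - 17^1*23^1*367^( - 1) = - 391/367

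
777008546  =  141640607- - 635367939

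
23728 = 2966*8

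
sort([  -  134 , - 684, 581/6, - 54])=[ - 684, - 134,  -  54,581/6]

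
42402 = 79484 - 37082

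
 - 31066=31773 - 62839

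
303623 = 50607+253016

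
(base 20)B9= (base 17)d8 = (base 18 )cd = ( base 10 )229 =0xE5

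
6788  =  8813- 2025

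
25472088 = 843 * 30216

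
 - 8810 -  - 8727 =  - 83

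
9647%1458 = 899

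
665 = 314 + 351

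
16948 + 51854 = 68802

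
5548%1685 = 493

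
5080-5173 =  - 93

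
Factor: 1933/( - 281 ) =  - 281^( - 1)*1933^1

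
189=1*189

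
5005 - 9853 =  - 4848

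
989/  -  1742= - 1 + 753/1742 = -0.57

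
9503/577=16 + 271/577 =16.47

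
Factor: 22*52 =1144 = 2^3*11^1*13^1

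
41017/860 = 47 + 597/860 =47.69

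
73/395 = 73/395 = 0.18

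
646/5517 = 646/5517 =0.12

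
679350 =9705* 70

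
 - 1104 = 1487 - 2591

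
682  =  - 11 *(-62)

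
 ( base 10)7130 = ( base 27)9L2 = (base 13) 3326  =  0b1101111011010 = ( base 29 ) 8DP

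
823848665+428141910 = 1251990575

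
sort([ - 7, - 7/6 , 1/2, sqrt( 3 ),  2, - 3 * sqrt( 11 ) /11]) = [ - 7, - 7/6,- 3 * sqrt( 11 )/11, 1/2, sqrt( 3), 2]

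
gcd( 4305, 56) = 7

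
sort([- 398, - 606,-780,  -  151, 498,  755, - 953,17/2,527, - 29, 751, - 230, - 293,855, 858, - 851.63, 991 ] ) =[ - 953, - 851.63,-780, - 606,-398,-293,  -  230, - 151, - 29, 17/2,498, 527 , 751, 755,855, 858,991]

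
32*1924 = 61568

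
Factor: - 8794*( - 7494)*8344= 549888257184=2^5*3^1*7^1*149^1*1249^1 *4397^1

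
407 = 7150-6743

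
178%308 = 178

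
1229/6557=1229/6557 = 0.19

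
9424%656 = 240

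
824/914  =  412/457 = 0.90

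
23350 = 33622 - 10272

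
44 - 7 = 37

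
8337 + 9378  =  17715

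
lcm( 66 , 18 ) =198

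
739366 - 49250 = 690116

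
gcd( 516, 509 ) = 1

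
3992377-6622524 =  - 2630147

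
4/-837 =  - 4/837 = -  0.00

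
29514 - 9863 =19651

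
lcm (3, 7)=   21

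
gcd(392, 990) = 2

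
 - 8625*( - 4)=34500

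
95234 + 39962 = 135196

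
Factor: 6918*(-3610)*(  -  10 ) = 249739800 =2^3*3^1*5^2*19^2*1153^1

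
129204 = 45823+83381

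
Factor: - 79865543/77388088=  - 2^(-3 )*9673511^( - 1)*79865543^1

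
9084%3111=2862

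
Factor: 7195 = 5^1*1439^1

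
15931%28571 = 15931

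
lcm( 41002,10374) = 861042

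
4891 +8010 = 12901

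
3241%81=1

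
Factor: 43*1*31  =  1333 = 31^1*43^1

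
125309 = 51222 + 74087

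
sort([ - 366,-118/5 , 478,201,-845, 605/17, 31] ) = [ - 845, - 366, - 118/5 , 31, 605/17,201,478] 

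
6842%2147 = 401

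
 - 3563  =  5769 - 9332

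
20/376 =5/94 =0.05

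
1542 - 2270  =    -  728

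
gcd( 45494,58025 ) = 1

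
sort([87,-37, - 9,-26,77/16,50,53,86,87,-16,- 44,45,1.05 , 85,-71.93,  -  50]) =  [-71.93,-50, - 44, - 37, - 26, - 16 ,-9, 1.05,  77/16,  45,50,53,85 , 86 , 87, 87 ]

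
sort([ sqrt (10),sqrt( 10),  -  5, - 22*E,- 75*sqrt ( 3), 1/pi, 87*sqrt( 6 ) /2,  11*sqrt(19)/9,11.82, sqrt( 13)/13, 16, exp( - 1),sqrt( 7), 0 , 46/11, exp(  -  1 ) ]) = [ - 75*sqrt( 3), - 22*E, -5, 0, sqrt( 13 )/13, 1/pi, exp( - 1) , exp ( - 1),sqrt ( 7), sqrt(10), sqrt( 10), 46/11, 11*sqrt( 19)/9, 11.82, 16,87 * sqrt ( 6)/2]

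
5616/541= 10 + 206/541 = 10.38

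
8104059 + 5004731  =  13108790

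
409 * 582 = 238038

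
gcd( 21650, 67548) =866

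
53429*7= 374003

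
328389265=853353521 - 524964256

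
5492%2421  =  650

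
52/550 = 26/275  =  0.09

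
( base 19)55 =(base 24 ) 44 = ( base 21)4g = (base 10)100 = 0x64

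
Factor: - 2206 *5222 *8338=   -96051525416 = - 2^3* 7^1*11^1*373^1 * 379^1*1103^1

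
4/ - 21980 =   -  1 + 5494/5495=-0.00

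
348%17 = 8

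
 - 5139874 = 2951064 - 8090938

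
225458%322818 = 225458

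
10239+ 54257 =64496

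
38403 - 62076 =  - 23673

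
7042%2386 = 2270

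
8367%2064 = 111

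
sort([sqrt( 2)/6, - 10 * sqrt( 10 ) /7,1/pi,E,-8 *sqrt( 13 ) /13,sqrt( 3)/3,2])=[  -  10*sqrt (10 )/7, - 8*sqrt( 13 ) /13, sqrt(2 )/6,1/pi,sqrt( 3) /3,  2, E]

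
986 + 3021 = 4007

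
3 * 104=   312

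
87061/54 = 1612 + 13/54  =  1612.24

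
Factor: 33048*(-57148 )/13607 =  - 1888627104/13607 = - 2^5*3^5*7^1*11^( - 1)*13^1*17^1*157^1*1237^( - 1)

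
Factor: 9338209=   1973^1*4733^1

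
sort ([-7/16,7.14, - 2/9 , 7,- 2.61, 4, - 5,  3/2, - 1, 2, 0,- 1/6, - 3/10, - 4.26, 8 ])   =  [ - 5,- 4.26, - 2.61 ,- 1, - 7/16, - 3/10, - 2/9, - 1/6, 0,3/2, 2,4, 7, 7.14, 8]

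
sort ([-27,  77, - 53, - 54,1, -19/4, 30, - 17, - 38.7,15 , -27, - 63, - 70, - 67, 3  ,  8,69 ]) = [ - 70 , - 67, - 63, - 54,- 53, - 38.7, - 27, - 27, - 17, - 19/4, 1,3,8, 15, 30, 69, 77 ] 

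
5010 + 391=5401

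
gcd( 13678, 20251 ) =7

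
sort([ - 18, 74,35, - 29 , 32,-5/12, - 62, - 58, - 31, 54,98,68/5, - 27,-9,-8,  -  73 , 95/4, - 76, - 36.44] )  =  [ - 76, - 73,-62, - 58, - 36.44, - 31, - 29, - 27, - 18 ,  -  9, - 8,-5/12, 68/5,95/4,32,35, 54, 74,98]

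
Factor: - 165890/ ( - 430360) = 2^ ( - 2 )*7^(- 1 )*29^( -1 )*313^1 = 313/812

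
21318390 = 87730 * 243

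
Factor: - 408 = - 2^3 * 3^1*17^1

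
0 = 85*0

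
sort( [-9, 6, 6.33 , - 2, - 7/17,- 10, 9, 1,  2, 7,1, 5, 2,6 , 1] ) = [  -  10,-9, - 2, - 7/17, 1, 1, 1, 2, 2, 5,6,  6,  6.33,7, 9] 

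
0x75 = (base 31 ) 3o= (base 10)117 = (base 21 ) 5C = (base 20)5h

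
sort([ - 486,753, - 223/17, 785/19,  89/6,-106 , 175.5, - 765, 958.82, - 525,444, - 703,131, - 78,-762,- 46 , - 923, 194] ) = [ - 923,- 765,  -  762,  -  703 , - 525, - 486, - 106, - 78,-46 , - 223/17, 89/6, 785/19, 131,175.5,194,444 , 753,958.82] 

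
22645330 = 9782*2315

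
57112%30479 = 26633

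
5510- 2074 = 3436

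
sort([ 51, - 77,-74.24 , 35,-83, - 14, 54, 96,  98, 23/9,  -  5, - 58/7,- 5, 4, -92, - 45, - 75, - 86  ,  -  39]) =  [ - 92 , - 86, - 83, - 77, - 75, - 74.24, - 45, - 39,-14, - 58/7, - 5,-5, 23/9, 4,35,51, 54, 96, 98] 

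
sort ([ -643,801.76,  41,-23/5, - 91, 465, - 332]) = [  -  643, - 332, - 91,-23/5, 41,465, 801.76]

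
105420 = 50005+55415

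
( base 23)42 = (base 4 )1132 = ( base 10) 94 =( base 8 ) 136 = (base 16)5e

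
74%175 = 74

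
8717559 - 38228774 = - 29511215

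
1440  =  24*60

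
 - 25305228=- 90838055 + 65532827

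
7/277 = 7/277 = 0.03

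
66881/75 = 66881/75 = 891.75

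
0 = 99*0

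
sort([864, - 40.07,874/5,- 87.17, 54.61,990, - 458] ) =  [ - 458, - 87.17, - 40.07,54.61,874/5,864, 990] 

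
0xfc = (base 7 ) 510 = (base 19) D5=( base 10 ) 252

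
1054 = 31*34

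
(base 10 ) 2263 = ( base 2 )100011010111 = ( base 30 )2fd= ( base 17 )7E2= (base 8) 4327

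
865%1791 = 865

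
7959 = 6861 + 1098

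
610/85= 122/17 =7.18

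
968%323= 322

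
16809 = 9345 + 7464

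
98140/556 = 24535/139  =  176.51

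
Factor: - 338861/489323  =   - 527/761 =- 17^1*31^1*761^( - 1 )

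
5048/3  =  1682 + 2/3=   1682.67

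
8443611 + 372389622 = 380833233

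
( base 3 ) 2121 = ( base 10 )70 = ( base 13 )55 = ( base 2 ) 1000110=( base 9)77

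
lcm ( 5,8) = 40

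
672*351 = 235872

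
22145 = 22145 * 1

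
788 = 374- - 414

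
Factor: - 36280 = -2^3 *5^1*907^1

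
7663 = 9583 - 1920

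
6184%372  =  232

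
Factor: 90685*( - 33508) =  - 2^2*5^1*7^1 * 2591^1*8377^1 = - 3038672980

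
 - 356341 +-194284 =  - 550625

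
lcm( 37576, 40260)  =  563640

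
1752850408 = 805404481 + 947445927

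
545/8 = 68 + 1/8=68.12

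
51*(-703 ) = -35853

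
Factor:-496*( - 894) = 2^5*3^1*31^1*149^1 = 443424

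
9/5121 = 1/569 = 0.00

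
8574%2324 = 1602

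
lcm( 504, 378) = 1512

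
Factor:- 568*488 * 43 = -11918912 = -  2^6*43^1*61^1  *71^1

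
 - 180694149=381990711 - 562684860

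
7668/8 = 1917/2 =958.50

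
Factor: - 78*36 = -2808= - 2^3*3^3*13^1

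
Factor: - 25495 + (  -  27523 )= - 53018 = - 2^1*7^2*541^1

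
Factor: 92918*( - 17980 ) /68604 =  - 417666410/17151= - 2^1*3^( - 1) * 5^1 * 7^1 * 29^1*31^1*5717^ (  -  1 )* 6637^1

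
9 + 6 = 15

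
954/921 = 1 + 11/307 =1.04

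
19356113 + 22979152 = 42335265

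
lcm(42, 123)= 1722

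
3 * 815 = 2445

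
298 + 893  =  1191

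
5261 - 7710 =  - 2449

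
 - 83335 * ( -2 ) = 166670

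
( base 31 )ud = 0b1110101111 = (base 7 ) 2515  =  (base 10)943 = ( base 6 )4211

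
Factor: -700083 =-3^5*43^1*67^1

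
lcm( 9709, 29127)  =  29127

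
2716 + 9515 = 12231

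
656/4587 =656/4587 =0.14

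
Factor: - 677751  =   - 3^1*263^1 *859^1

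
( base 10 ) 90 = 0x5a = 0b1011010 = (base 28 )36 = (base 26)3C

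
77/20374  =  77/20374= 0.00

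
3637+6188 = 9825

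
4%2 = 0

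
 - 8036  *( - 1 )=8036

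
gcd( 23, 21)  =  1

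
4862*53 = 257686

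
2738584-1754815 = 983769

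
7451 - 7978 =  - 527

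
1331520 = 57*23360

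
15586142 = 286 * 54497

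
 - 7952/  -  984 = 8+10/123 = 8.08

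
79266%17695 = 8486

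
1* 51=51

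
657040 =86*7640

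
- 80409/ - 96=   26803/32 = 837.59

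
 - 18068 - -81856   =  63788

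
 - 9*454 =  - 4086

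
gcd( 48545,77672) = 9709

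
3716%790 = 556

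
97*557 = 54029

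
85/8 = 10 + 5/8= 10.62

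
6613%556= 497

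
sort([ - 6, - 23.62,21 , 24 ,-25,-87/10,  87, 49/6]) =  [-25 , - 23.62, - 87/10 , - 6, 49/6, 21, 24,87] 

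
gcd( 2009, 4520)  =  1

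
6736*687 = 4627632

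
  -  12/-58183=12/58183 = 0.00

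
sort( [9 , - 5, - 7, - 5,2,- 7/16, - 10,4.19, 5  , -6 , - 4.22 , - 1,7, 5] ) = [ - 10,-7, - 6,-5, - 5,  -  4.22, - 1,- 7/16,2,4.19,5, 5,7,9 ]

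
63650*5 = 318250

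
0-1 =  - 1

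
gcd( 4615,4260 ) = 355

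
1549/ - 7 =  - 1549/7 = - 221.29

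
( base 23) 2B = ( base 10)57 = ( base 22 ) 2d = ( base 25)27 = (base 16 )39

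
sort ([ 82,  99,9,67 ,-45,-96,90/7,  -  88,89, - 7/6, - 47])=[ - 96, - 88,-47, - 45, - 7/6,9,90/7,67,82,89 , 99 ] 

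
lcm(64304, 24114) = 192912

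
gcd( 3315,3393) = 39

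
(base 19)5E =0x6D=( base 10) 109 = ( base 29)3m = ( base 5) 414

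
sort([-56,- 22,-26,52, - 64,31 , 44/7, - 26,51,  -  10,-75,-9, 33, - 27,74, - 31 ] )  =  [ -75,-64 , - 56 , - 31,-27, -26, - 26, - 22,  -  10,-9,44/7, 31,33 , 51,52,74]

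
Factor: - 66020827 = -66020827^1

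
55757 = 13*4289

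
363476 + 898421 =1261897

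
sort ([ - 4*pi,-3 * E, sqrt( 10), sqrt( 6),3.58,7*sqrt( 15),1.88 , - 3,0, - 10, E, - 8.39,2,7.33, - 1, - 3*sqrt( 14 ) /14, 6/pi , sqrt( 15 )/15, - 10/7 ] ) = [ - 4*pi, - 10, - 8.39,- 3*E, - 3, - 10/7, - 1,-3*sqrt( 14) /14, 0, sqrt(15)/15,1.88,6/pi,2,sqrt( 6), E,sqrt( 10), 3.58, 7.33,7*sqrt( 15) ]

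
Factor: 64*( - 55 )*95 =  - 2^6 * 5^2*11^1*19^1 = - 334400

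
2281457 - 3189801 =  - 908344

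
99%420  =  99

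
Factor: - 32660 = -2^2*5^1*23^1*71^1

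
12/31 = 12/31  =  0.39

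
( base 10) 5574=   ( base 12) 3286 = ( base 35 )4j9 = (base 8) 12706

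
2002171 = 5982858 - 3980687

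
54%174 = 54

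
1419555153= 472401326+947153827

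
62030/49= 1265+45/49 = 1265.92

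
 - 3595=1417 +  - 5012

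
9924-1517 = 8407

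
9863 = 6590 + 3273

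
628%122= 18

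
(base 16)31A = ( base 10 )794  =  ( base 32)OQ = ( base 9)1072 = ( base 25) 16j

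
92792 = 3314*28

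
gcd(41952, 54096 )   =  1104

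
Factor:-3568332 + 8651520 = 2^2*3^1* 11^1*97^1 * 397^1 =5083188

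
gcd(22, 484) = 22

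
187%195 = 187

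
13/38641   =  13/38641 = 0.00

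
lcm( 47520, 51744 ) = 2328480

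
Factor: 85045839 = 3^1*1861^1 * 15233^1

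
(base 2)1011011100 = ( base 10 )732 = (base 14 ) 3A4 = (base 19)20a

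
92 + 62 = 154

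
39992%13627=12738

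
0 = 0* 631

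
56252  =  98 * 574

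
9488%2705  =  1373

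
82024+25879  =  107903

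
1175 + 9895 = 11070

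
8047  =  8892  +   - 845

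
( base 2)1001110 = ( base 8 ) 116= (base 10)78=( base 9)86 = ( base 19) 42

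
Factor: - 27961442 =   -  2^1 * 31^1*450991^1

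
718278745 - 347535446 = 370743299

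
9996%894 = 162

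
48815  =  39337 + 9478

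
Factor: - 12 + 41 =29^1 = 29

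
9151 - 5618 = 3533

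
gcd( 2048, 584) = 8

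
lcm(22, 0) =0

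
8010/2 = 4005 = 4005.00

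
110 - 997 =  - 887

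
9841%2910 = 1111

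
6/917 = 6/917 = 0.01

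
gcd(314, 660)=2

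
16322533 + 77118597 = 93441130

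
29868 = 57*524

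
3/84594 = 1/28198=0.00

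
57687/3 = 19229 = 19229.00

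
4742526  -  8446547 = -3704021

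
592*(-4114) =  - 2435488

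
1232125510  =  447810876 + 784314634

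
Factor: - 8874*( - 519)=4605606 = 2^1*3^3*17^1*29^1*173^1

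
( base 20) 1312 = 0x2406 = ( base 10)9222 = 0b10010000000110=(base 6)110410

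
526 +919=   1445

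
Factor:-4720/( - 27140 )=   4/23 = 2^2*23^( - 1)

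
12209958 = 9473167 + 2736791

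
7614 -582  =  7032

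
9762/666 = 1627/111 =14.66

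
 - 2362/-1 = 2362/1=2362.00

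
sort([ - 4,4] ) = [ - 4,4] 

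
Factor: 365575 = 5^2*7^1*2089^1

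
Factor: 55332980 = 2^2*5^1*2766649^1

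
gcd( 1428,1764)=84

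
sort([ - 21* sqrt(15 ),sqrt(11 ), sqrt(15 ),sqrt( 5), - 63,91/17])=[ - 21*sqrt(15 ), - 63,sqrt( 5 ),sqrt( 11),sqrt( 15),91/17]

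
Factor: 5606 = 2^1 * 2803^1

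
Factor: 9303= 3^1*7^1*443^1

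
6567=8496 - 1929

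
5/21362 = 5/21362 = 0.00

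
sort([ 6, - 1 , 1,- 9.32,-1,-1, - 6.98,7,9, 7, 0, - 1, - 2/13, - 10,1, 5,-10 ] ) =[-10,-10 ,-9.32,- 6.98, - 1,-1, - 1,- 1,-2/13, 0,1, 1 , 5 , 6, 7, 7,9] 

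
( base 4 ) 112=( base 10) 22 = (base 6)34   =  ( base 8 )26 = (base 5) 42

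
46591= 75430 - 28839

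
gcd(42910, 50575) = 35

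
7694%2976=1742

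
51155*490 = 25065950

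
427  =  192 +235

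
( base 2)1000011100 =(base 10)540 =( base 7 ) 1401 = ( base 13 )327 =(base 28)j8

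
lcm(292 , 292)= 292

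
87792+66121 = 153913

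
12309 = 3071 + 9238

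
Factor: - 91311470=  - 2^1*5^1*197^1*46351^1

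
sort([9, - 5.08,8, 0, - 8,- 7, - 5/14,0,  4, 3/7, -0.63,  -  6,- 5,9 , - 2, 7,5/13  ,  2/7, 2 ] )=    [ - 8,  -  7, - 6, - 5.08, - 5, - 2, - 0.63, - 5/14,  0, 0,2/7,  5/13, 3/7,2, 4, 7, 8, 9, 9 ] 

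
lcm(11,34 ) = 374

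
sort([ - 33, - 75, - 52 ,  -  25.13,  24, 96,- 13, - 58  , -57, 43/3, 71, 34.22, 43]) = [ - 75, - 58, - 57,-52, - 33,-25.13, - 13, 43/3,24 , 34.22, 43,71, 96] 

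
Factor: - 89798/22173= - 2^1*3^( - 1)*19^( - 1)*59^1*389^( - 1 )*761^1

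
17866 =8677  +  9189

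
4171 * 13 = 54223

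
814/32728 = 407/16364 =0.02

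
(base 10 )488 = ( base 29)go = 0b111101000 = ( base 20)148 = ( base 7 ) 1265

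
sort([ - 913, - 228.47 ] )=[ - 913,- 228.47 ] 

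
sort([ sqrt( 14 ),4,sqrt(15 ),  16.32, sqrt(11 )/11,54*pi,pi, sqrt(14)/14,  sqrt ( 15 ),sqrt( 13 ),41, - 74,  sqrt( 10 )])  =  [ - 74, sqrt(14 )/14,sqrt(11)/11, pi, sqrt(10),sqrt(13), sqrt(14 ),sqrt(15 ),sqrt(15 ),4, 16.32,41,54* pi]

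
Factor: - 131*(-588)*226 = 17408328 = 2^3*3^1*7^2*113^1*131^1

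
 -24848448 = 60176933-85025381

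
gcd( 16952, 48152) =104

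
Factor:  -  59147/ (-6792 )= 209/24=2^(-3)*3^(-1 )*11^1 * 19^1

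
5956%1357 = 528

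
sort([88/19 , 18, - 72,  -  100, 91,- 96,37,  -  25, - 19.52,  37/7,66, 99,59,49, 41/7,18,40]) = [ - 100, - 96,-72,- 25, - 19.52,88/19,37/7, 41/7, 18 , 18, 37,40,49,59, 66 , 91,99 ] 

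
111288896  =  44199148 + 67089748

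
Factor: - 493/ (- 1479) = 1/3 = 3^ ( - 1)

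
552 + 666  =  1218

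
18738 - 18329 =409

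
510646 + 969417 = 1480063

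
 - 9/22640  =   - 1 + 22631/22640 = - 0.00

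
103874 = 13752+90122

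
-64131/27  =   - 21377/9 = - 2375.22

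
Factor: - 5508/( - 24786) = 2^1 * 3^( - 2) = 2/9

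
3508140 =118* 29730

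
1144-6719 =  - 5575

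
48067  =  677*71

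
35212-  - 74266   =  109478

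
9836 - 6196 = 3640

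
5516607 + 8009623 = 13526230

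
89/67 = 1 + 22/67=1.33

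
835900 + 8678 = 844578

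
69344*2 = 138688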